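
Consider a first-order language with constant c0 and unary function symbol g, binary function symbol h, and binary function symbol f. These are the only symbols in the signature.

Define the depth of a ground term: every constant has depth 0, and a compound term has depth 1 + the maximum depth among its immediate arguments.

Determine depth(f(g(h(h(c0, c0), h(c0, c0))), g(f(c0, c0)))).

4

depth(h(c0, c0)) = 1 + max(0, 0) = 1
depth(h(h(c0, c0), h(c0, c0))) = 1 + max(1, 1) = 2
depth(g(h(h(c0, c0), h(c0, c0)))) = 1 + depth(h(h(c0, c0), h(c0, c0))) = 1 + 2 = 3
depth(f(c0, c0)) = 1 + max(0, 0) = 1
depth(g(f(c0, c0))) = 1 + depth(f(c0, c0)) = 1 + 1 = 2
depth(f(g(h(h(c0, c0), h(c0, c0))), g(f(c0, c0)))) = 1 + max(3, 2) = 4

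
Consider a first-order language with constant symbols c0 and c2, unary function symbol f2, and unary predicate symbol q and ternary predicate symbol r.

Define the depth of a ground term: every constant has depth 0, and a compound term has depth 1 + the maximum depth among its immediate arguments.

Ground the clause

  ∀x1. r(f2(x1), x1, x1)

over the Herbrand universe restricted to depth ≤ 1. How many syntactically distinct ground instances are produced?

4

Ground terms of depth ≤ 1:
  If N_k denotes the number of depth-≤k ground terms, the 2 constants give N_0 = 2, and each function symbol of arity r contributes N_{k-1}^r new terms at level k: N_k = 2 + N_{k-1}.
  N_0 = 2
  N_1 = 2 + 2 = 4
So there are 4 ground terms available for substitution.
The clause has 1 distinct variable (x1), which appears in the body. In the free term algebra distinct substitutions yield syntactically distinct ground instances.
Number of ground instances = 4.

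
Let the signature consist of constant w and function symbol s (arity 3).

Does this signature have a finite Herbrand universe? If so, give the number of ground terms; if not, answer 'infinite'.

infinite

The signature has at least one function symbol (s, arity 3) and at least one constant (w).
Iterating s gives infinitely many distinct ground terms: w, s(w, w, w), s(s(w, w, w), s(w, w, w), s(w, w, w)), ...
So the Herbrand universe is infinite.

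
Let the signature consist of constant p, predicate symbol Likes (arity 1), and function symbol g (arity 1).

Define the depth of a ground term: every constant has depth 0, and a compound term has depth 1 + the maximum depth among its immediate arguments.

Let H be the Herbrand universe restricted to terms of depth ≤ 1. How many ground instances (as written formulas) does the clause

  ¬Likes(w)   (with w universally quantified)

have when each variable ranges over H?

2

Ground terms of depth ≤ 1:
  Count level by level. With function symbols g/1, the terms of depth ≤ k are the 1 constant together with each function applied to depth-≤(k−1) tuples, so N_k = 1 + N_{k-1}.
  N_0 = 1
  N_1 = 1 + 1 = 2
So there are 2 ground terms available for substitution.
There is 1 variable to instantiate (w),  occurring in at least one literal, so different choices give different ground instances.
Number of ground instances = 2.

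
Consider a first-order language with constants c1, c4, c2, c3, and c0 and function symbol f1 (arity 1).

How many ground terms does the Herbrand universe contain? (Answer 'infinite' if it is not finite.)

The signature has at least one function symbol (f1, arity 1) and at least one constant (c1).
Iterating f1 gives infinitely many distinct ground terms: c1, f1(c1), f1(f1(c1)), ...
So the Herbrand universe is infinite.

infinite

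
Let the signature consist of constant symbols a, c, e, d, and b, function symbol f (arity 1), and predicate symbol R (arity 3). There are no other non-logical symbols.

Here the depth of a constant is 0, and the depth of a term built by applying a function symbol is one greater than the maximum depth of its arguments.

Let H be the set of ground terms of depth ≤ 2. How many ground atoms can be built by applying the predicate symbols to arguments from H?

First count ground terms of depth ≤ 2.
Write N_k for the number of ground terms of depth ≤ k. A term of depth ≤ k is either a constant or a function symbol applied to arguments of depth ≤ k−1, so N_k = 5 + N_{k-1}.
N_0 = 5
N_1 = 5 + 5 = 10
N_2 = 5 + 10 = 15
So |H| = 15.
A ground atom is a predicate applied to a tuple of terms from H, so the count is the sum over predicates of |H|^arity:
  R: 15^3 = 3375
Total ground atoms: 3375.

3375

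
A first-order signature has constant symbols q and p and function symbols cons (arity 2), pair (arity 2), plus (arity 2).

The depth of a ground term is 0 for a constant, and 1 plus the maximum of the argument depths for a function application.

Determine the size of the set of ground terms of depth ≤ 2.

Let N_k count ground terms of depth at most k. Each non-constant term of depth ≤ k is some function symbol applied to depth-≤(k−1) arguments, giving N_k = 2 + N_{k-1}^2 + N_{k-1}^2 + N_{k-1}^2.
N_0 = 2
N_1 = 2 + 2^2 + 2^2 + 2^2 = 14
N_2 = 2 + 14^2 + 14^2 + 14^2 = 590

590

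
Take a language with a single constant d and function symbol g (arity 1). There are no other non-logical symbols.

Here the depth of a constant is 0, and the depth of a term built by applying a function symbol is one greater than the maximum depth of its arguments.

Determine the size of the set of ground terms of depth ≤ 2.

3

Write N_k for the number of ground terms of depth ≤ k. A term of depth ≤ k is either a constant or a function symbol applied to arguments of depth ≤ k−1, so N_k = 1 + N_{k-1}.
N_0 = 1
N_1 = 1 + 1 = 2
N_2 = 1 + 2 = 3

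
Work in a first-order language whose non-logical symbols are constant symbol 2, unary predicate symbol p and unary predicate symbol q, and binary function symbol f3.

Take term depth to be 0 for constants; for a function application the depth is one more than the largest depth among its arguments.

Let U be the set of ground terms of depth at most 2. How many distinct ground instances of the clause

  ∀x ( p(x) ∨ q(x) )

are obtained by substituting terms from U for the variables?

Ground terms of depth ≤ 2:
  Let N_k count ground terms of depth at most k. Each non-constant term of depth ≤ k is some function symbol applied to depth-≤(k−1) arguments, giving N_k = 1 + N_{k-1}^2.
  N_0 = 1
  N_1 = 1 + 1^2 = 2
  N_2 = 1 + 2^2 = 5
So there are 5 ground terms available for substitution.
There is 1 variable to instantiate (x),  occurring in at least one literal, so different choices give different ground instances.
Number of ground instances = 5.

5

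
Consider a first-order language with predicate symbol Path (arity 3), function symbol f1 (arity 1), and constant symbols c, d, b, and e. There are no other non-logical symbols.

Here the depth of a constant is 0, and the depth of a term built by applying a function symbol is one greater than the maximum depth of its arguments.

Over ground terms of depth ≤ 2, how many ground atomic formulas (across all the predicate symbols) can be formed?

1728

First count ground terms of depth ≤ 2.
Let N_k count ground terms of depth at most k. Each non-constant term of depth ≤ k is some function symbol applied to depth-≤(k−1) arguments, giving N_k = 4 + N_{k-1}.
N_0 = 4
N_1 = 4 + 4 = 8
N_2 = 4 + 8 = 12
So |H| = 12.
A ground atom is a predicate applied to a tuple of terms from H, so the count is the sum over predicates of |H|^arity:
  Path: 12^3 = 1728
Total ground atoms: 1728.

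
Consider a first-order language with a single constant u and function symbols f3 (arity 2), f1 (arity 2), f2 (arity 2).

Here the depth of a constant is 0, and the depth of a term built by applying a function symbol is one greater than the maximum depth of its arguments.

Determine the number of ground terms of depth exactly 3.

7155

Let N_k = |{terms of depth ≤ k}|. Then N_0 = 1 and N_k = 1 + N_{k-1}^2 + N_{k-1}^2 + N_{k-1}^2 for k ≥ 1 (one summand per function symbol, arity giving the exponent).
N_0 = 1
N_1 = 1 + 1^2 + 1^2 + 1^2 = 4
N_2 = 1 + 4^2 + 4^2 + 4^2 = 49
N_3 = 1 + 49^2 + 49^2 + 49^2 = 7204
Terms of depth exactly 3: N_3 − N_2 = 7204 − 49 = 7155.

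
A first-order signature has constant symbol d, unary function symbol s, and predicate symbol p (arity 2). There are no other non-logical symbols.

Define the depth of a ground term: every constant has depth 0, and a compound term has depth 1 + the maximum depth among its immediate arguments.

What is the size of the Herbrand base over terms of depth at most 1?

4

First count ground terms of depth ≤ 1.
Write N_k for the number of ground terms of depth ≤ k. A term of depth ≤ k is either a constant or a function symbol applied to arguments of depth ≤ k−1, so N_k = 1 + N_{k-1}.
N_0 = 1
N_1 = 1 + 1 = 2
Explicitly: d, s(d).
So |H| = 2.
Each predicate of arity r yields |H|^r ground atoms (one per choice of an r-tuple from H):
  p: 2^2 = 4
Total ground atoms: 4.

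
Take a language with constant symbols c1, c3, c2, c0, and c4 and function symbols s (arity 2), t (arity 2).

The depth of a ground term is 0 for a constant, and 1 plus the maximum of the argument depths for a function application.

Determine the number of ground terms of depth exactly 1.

50

Write N_k for the number of ground terms of depth ≤ k. A term of depth ≤ k is either a constant or a function symbol applied to arguments of depth ≤ k−1, so N_k = 5 + N_{k-1}^2 + N_{k-1}^2.
N_0 = 5
N_1 = 5 + 5^2 + 5^2 = 55
Terms of depth exactly 1: N_1 − N_0 = 55 − 5 = 50.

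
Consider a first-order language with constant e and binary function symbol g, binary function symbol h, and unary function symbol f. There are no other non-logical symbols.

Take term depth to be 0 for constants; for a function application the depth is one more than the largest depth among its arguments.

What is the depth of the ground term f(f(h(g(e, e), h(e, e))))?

depth(g(e, e)) = 1 + max(0, 0) = 1
depth(h(e, e)) = 1 + max(0, 0) = 1
depth(h(g(e, e), h(e, e))) = 1 + max(1, 1) = 2
depth(f(h(g(e, e), h(e, e)))) = 1 + depth(h(g(e, e), h(e, e))) = 1 + 2 = 3
depth(f(f(h(g(e, e), h(e, e))))) = 1 + depth(f(h(g(e, e), h(e, e)))) = 1 + 3 = 4

4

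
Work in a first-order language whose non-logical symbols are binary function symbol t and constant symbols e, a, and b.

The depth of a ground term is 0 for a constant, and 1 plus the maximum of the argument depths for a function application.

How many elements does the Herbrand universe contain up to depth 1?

Let N_k count ground terms of depth at most k. Each non-constant term of depth ≤ k is some function symbol applied to depth-≤(k−1) arguments, giving N_k = 3 + N_{k-1}^2.
N_0 = 3
N_1 = 3 + 3^2 = 12

12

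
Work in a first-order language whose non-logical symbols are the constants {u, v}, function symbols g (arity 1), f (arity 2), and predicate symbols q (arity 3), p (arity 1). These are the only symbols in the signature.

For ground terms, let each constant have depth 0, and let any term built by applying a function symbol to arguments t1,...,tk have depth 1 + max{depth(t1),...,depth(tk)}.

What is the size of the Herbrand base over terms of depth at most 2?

First count ground terms of depth ≤ 2.
If N_k denotes the number of depth-≤k ground terms, the 2 constants give N_0 = 2, and each function symbol of arity r contributes N_{k-1}^r new terms at level k: N_k = 2 + N_{k-1} + N_{k-1}^2.
N_0 = 2
N_1 = 2 + 2 + 2^2 = 8
N_2 = 2 + 8 + 8^2 = 74
So |H| = 74.
A ground atom is a predicate applied to a tuple of terms from H, so the count is the sum over predicates of |H|^arity:
  q: 74^3 = 405224;  p: 74
Total ground atoms: 405224 + 74 = 405298.

405298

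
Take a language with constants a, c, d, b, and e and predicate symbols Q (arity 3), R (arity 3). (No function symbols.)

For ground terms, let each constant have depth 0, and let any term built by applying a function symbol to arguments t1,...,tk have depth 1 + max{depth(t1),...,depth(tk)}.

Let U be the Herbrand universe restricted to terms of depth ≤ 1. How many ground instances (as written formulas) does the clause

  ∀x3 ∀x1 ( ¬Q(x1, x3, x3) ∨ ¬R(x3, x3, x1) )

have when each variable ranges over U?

Ground terms of depth ≤ 1:
  With no function symbols every ground term is a constant, so there are exactly 5 ground terms at every depth bound.
  N_0 = 5
  N_1 = 5
  Explicitly: a, c, d, b, e.
So there are 5 ground terms available for substitution.
There are 2 variables to instantiate (x3, x1), each occurring in at least one literal, so different choices give different ground instances.
Number of ground instances = 5^2 = 25.

25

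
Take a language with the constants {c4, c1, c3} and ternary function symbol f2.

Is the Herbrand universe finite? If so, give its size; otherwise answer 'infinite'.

infinite

The signature has at least one function symbol (f2, arity 3) and at least one constant (c4).
Iterating f2 gives infinitely many distinct ground terms: c4, f2(c4, c4, c4), f2(f2(c4, c4, c4), f2(c4, c4, c4), f2(c4, c4, c4)), ...
So the Herbrand universe is infinite.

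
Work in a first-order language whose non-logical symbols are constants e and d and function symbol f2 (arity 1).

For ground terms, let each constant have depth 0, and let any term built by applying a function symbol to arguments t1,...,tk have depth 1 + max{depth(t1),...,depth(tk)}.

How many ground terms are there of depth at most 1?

Write N_k for the number of ground terms of depth ≤ k. A term of depth ≤ k is either a constant or a function symbol applied to arguments of depth ≤ k−1, so N_k = 2 + N_{k-1}.
N_0 = 2
N_1 = 2 + 2 = 4

4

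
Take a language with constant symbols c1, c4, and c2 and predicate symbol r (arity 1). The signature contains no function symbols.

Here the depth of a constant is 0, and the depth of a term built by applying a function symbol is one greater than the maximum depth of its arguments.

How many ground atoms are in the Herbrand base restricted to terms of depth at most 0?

First count ground terms of depth ≤ 0.
With no function symbols every ground term is a constant, so there are exactly 3 ground terms at every depth bound.
N_0 = 3
Explicitly: c1, c4, c2.
So |H| = 3.
Each predicate of arity r yields |H|^r ground atoms (one per choice of an r-tuple from H):
  r: 3
Total ground atoms: 3.

3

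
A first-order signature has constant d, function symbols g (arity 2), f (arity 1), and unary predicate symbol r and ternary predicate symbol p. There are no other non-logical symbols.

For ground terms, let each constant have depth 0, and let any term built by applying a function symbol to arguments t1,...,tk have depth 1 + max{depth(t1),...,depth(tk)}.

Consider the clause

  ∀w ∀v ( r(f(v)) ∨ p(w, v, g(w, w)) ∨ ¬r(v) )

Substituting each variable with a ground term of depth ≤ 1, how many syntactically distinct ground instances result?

9

Ground terms of depth ≤ 1:
  Let N_k = |{terms of depth ≤ k}|. Then N_0 = 1 and N_k = 1 + N_{k-1}^2 + N_{k-1} for k ≥ 1 (one summand per function symbol, arity giving the exponent).
  N_0 = 1
  N_1 = 1 + 1^2 + 1 = 3
  Explicitly: d, g(d, d), f(d).
So there are 3 ground terms available for substitution.
There are 2 variables to instantiate (w, v), each occurring in at least one literal, so different choices give different ground instances.
Number of ground instances = 3^2 = 9.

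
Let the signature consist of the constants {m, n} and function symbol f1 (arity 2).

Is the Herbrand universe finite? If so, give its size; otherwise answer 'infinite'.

The signature has at least one function symbol (f1, arity 2) and at least one constant (m).
Iterating f1 gives infinitely many distinct ground terms: m, f1(m, m), f1(f1(m, m), f1(m, m)), ...
So the Herbrand universe is infinite.

infinite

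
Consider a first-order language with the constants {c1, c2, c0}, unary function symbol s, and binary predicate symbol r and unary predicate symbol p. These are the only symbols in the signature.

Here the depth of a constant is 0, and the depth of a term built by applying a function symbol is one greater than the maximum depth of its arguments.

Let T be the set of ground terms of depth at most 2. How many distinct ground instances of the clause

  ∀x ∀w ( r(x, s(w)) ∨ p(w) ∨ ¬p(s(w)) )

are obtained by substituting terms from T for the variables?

81

Ground terms of depth ≤ 2:
  Let N_k count ground terms of depth at most k. Each non-constant term of depth ≤ k is some function symbol applied to depth-≤(k−1) arguments, giving N_k = 3 + N_{k-1}.
  N_0 = 3
  N_1 = 3 + 3 = 6
  N_2 = 3 + 6 = 9
  Explicitly: c1, c2, c0, s(c1), s(c2), s(c0), s(s(c1)), s(s(c2)), s(s(c0)).
So there are 9 ground terms available for substitution.
Each of x, w ranges independently over the available ground terms, and distinct assignments produce distinct instances.
Number of ground instances = 9^2 = 81.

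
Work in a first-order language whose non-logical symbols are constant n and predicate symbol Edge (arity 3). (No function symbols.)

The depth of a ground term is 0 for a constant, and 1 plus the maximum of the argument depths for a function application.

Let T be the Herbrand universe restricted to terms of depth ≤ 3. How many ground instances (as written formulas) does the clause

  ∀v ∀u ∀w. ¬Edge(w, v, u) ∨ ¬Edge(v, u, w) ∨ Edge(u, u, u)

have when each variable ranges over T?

Ground terms of depth ≤ 3:
  With no function symbols every ground term is a constant, so there is exactly 1 ground term at every depth bound.
  N_0 = 1
  N_1 = 1
  N_2 = 1
  N_3 = 1
So there is exactly 1 ground term available for substitution.
Each of v, u, w ranges independently over the available ground terms, and distinct assignments produce distinct instances.
Number of ground instances = 1^3 = 1.

1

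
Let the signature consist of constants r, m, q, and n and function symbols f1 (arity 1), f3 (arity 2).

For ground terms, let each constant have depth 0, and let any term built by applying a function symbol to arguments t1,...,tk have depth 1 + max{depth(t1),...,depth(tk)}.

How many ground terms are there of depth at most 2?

604

Let N_k = |{terms of depth ≤ k}|. Then N_0 = 4 and N_k = 4 + N_{k-1} + N_{k-1}^2 for k ≥ 1 (one summand per function symbol, arity giving the exponent).
N_0 = 4
N_1 = 4 + 4 + 4^2 = 24
N_2 = 4 + 24 + 24^2 = 604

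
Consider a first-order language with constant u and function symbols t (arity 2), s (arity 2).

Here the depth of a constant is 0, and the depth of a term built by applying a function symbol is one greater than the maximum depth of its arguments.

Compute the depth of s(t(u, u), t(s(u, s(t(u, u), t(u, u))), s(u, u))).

depth(t(u, u)) = 1 + max(0, 0) = 1
depth(s(t(u, u), t(u, u))) = 1 + max(1, 1) = 2
depth(s(u, s(t(u, u), t(u, u)))) = 1 + max(0, 2) = 3
depth(s(u, u)) = 1 + max(0, 0) = 1
depth(t(s(u, s(t(u, u), t(u, u))), s(u, u))) = 1 + max(3, 1) = 4
depth(s(t(u, u), t(s(u, s(t(u, u), t(u, u))), s(u, u)))) = 1 + max(1, 4) = 5

5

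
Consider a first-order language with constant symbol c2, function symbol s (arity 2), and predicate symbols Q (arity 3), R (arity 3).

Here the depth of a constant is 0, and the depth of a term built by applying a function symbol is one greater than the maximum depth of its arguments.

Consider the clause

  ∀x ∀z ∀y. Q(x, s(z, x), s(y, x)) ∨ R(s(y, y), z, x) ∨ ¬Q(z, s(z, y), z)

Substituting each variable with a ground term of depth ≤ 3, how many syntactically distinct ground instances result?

Ground terms of depth ≤ 3:
  Write N_k for the number of ground terms of depth ≤ k. A term of depth ≤ k is either a constant or a function symbol applied to arguments of depth ≤ k−1, so N_k = 1 + N_{k-1}^2.
  N_0 = 1
  N_1 = 1 + 1^2 = 2
  N_2 = 1 + 2^2 = 5
  N_3 = 1 + 5^2 = 26
So there are 26 ground terms available for substitution.
Each of x, z, y ranges independently over the available ground terms, and distinct assignments produce distinct instances.
Number of ground instances = 26^3 = 17576.

17576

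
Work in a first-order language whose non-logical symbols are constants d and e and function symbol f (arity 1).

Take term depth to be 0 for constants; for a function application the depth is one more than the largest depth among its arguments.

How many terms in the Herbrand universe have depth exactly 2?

Count level by level. With function symbols f/1, the terms of depth ≤ k are the 2 constants together with each function applied to depth-≤(k−1) tuples, so N_k = 2 + N_{k-1}.
N_0 = 2
N_1 = 2 + 2 = 4
N_2 = 2 + 4 = 6
Terms of depth exactly 2: N_2 − N_1 = 6 − 4 = 2.

2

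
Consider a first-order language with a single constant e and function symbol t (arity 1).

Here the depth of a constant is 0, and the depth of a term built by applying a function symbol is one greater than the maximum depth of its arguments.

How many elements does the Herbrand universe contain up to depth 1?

If N_k denotes the number of depth-≤k ground terms, the 1 constant gives N_0 = 1, and each function symbol of arity r contributes N_{k-1}^r new terms at level k: N_k = 1 + N_{k-1}.
N_0 = 1
N_1 = 1 + 1 = 2
Explicitly: e, t(e).

2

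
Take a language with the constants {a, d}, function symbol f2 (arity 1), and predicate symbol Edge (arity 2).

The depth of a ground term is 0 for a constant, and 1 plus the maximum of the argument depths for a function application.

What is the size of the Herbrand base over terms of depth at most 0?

First count ground terms of depth ≤ 0.
Let N_k count ground terms of depth at most k. Each non-constant term of depth ≤ k is some function symbol applied to depth-≤(k−1) arguments, giving N_k = 2 + N_{k-1}.
N_0 = 2
So |H| = 2.
Each predicate of arity r yields |H|^r ground atoms (one per choice of an r-tuple from H):
  Edge: 2^2 = 4
Total ground atoms: 4.

4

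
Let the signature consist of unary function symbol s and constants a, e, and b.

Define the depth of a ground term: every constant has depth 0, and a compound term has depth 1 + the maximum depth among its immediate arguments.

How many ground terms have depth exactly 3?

3

Count level by level. With function symbols s/1, the terms of depth ≤ k are the 3 constants together with each function applied to depth-≤(k−1) tuples, so N_k = 3 + N_{k-1}.
N_0 = 3
N_1 = 3 + 3 = 6
N_2 = 3 + 6 = 9
N_3 = 3 + 9 = 12
Terms of depth exactly 3: N_3 − N_2 = 12 − 9 = 3.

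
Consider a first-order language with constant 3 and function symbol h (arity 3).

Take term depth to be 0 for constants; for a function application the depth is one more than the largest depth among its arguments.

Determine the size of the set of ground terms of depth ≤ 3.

730

Write N_k for the number of ground terms of depth ≤ k. A term of depth ≤ k is either a constant or a function symbol applied to arguments of depth ≤ k−1, so N_k = 1 + N_{k-1}^3.
N_0 = 1
N_1 = 1 + 1^3 = 2
N_2 = 1 + 2^3 = 9
N_3 = 1 + 9^3 = 730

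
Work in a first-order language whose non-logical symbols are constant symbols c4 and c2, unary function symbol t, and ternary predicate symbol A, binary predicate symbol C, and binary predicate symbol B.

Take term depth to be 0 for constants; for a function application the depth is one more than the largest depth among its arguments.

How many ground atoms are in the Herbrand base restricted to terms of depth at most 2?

First count ground terms of depth ≤ 2.
If N_k denotes the number of depth-≤k ground terms, the 2 constants give N_0 = 2, and each function symbol of arity r contributes N_{k-1}^r new terms at level k: N_k = 2 + N_{k-1}.
N_0 = 2
N_1 = 2 + 2 = 4
N_2 = 2 + 4 = 6
Explicitly: c4, c2, t(c4), t(c2), t(t(c4)), t(t(c2)).
So |H| = 6.
Ground atoms are formed by filling each argument slot of a predicate with a term from H, so an r-ary predicate gives |H|^r atoms:
  A: 6^3 = 216;  C: 6^2 = 36;  B: 6^2 = 36
Total ground atoms: 216 + 36 + 36 = 288.

288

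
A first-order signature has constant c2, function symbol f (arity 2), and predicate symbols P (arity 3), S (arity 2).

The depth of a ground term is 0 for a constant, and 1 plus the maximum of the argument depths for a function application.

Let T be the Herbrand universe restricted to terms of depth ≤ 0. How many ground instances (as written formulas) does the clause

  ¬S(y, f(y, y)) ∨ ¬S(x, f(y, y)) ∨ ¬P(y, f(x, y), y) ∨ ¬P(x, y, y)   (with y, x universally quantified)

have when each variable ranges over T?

1

Ground terms of depth ≤ 0:
  If N_k denotes the number of depth-≤k ground terms, the 1 constant gives N_0 = 1, and each function symbol of arity r contributes N_{k-1}^r new terms at level k: N_k = 1 + N_{k-1}^2.
  N_0 = 1
So there is exactly 1 ground term available for substitution.
Each of y, x ranges independently over the available ground terms, and distinct assignments produce distinct instances.
Number of ground instances = 1^2 = 1.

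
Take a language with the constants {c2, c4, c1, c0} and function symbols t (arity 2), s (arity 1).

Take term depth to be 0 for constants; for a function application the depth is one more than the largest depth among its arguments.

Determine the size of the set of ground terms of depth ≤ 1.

If N_k denotes the number of depth-≤k ground terms, the 4 constants give N_0 = 4, and each function symbol of arity r contributes N_{k-1}^r new terms at level k: N_k = 4 + N_{k-1}^2 + N_{k-1}.
N_0 = 4
N_1 = 4 + 4^2 + 4 = 24

24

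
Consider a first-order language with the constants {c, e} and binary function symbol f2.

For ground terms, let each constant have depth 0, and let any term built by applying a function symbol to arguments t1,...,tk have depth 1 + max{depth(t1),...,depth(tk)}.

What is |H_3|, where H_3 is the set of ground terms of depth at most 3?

1446

Count level by level. With function symbols f2/2, the terms of depth ≤ k are the 2 constants together with each function applied to depth-≤(k−1) tuples, so N_k = 2 + N_{k-1}^2.
N_0 = 2
N_1 = 2 + 2^2 = 6
N_2 = 2 + 6^2 = 38
N_3 = 2 + 38^2 = 1446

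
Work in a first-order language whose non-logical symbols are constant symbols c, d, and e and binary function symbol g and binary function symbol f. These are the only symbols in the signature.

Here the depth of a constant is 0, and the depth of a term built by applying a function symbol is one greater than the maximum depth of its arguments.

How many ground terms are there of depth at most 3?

1566453

Let N_k count ground terms of depth at most k. Each non-constant term of depth ≤ k is some function symbol applied to depth-≤(k−1) arguments, giving N_k = 3 + N_{k-1}^2 + N_{k-1}^2.
N_0 = 3
N_1 = 3 + 3^2 + 3^2 = 21
N_2 = 3 + 21^2 + 21^2 = 885
N_3 = 3 + 885^2 + 885^2 = 1566453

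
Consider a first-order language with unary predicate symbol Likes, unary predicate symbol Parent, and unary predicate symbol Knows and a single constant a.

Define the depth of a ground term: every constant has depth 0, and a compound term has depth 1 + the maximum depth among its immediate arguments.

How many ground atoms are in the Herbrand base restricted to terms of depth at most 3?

First count ground terms of depth ≤ 3.
With no function symbols every ground term is a constant, so there is exactly 1 ground term at every depth bound.
N_0 = 1
N_1 = 1
N_2 = 1
N_3 = 1
So |H| = 1.
For each predicate symbol, the number of ground atoms is |H| raised to its arity; summing:
  Likes: 1;  Parent: 1;  Knows: 1
Total ground atoms: 1 + 1 + 1 = 3.

3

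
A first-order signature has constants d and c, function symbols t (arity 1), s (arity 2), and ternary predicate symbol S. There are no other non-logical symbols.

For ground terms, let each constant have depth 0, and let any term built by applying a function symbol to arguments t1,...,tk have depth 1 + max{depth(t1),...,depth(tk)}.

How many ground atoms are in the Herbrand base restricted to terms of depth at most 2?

405224

First count ground terms of depth ≤ 2.
Let N_k count ground terms of depth at most k. Each non-constant term of depth ≤ k is some function symbol applied to depth-≤(k−1) arguments, giving N_k = 2 + N_{k-1} + N_{k-1}^2.
N_0 = 2
N_1 = 2 + 2 + 2^2 = 8
N_2 = 2 + 8 + 8^2 = 74
So |H| = 74.
A ground atom is a predicate applied to a tuple of terms from H, so the count is the sum over predicates of |H|^arity:
  S: 74^3 = 405224
Total ground atoms: 405224.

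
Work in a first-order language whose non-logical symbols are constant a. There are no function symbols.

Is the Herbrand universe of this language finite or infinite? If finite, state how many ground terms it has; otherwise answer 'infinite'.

There are no function symbols, so the only ground term is the single constant.
The Herbrand universe is {a}, finite with 1 element.

1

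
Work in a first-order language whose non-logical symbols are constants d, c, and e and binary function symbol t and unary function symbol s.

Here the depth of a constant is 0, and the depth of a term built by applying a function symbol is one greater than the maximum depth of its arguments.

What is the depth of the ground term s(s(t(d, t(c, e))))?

4

depth(t(c, e)) = 1 + max(0, 0) = 1
depth(t(d, t(c, e))) = 1 + max(0, 1) = 2
depth(s(t(d, t(c, e)))) = 1 + depth(t(d, t(c, e))) = 1 + 2 = 3
depth(s(s(t(d, t(c, e))))) = 1 + depth(s(t(d, t(c, e)))) = 1 + 3 = 4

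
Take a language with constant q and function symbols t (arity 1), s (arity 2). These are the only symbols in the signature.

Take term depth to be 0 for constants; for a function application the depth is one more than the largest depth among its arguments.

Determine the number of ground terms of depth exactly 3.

170

If N_k denotes the number of depth-≤k ground terms, the 1 constant gives N_0 = 1, and each function symbol of arity r contributes N_{k-1}^r new terms at level k: N_k = 1 + N_{k-1} + N_{k-1}^2.
N_0 = 1
N_1 = 1 + 1 + 1^2 = 3
N_2 = 1 + 3 + 3^2 = 13
N_3 = 1 + 13 + 13^2 = 183
Terms of depth exactly 3: N_3 − N_2 = 183 − 13 = 170.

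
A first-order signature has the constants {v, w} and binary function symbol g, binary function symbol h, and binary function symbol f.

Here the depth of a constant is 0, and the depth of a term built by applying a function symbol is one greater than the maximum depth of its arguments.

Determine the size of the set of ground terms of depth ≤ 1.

Count level by level. With function symbols g/2, h/2, f/2, the terms of depth ≤ k are the 2 constants together with each function applied to depth-≤(k−1) tuples, so N_k = 2 + N_{k-1}^2 + N_{k-1}^2 + N_{k-1}^2.
N_0 = 2
N_1 = 2 + 2^2 + 2^2 + 2^2 = 14

14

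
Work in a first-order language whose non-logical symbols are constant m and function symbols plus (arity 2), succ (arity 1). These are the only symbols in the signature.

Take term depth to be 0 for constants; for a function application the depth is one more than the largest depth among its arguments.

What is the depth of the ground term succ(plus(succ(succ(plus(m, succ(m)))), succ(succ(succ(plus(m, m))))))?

6

depth(succ(m)) = 1 + depth(m) = 1 + 0 = 1
depth(plus(m, succ(m))) = 1 + max(0, 1) = 2
depth(succ(plus(m, succ(m)))) = 1 + depth(plus(m, succ(m))) = 1 + 2 = 3
depth(succ(succ(plus(m, succ(m))))) = 1 + depth(succ(plus(m, succ(m)))) = 1 + 3 = 4
depth(plus(m, m)) = 1 + max(0, 0) = 1
depth(succ(plus(m, m))) = 1 + depth(plus(m, m)) = 1 + 1 = 2
depth(succ(succ(plus(m, m)))) = 1 + depth(succ(plus(m, m))) = 1 + 2 = 3
depth(succ(succ(succ(plus(m, m))))) = 1 + depth(succ(succ(plus(m, m)))) = 1 + 3 = 4
depth(plus(succ(succ(plus(m, succ(m)))), succ(succ(succ(plus(m, m)))))) = 1 + max(4, 4) = 5
depth(succ(plus(succ(succ(plus(m, succ(m)))), succ(succ(succ(plus(m, m))))))) = 1 + depth(plus(succ(succ(plus(m, succ(m)))), succ(succ(succ(plus(m, m)))))) = 1 + 5 = 6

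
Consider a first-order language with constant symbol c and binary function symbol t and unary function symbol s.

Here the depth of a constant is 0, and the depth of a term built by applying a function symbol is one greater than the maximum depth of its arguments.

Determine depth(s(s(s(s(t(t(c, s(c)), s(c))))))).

7

depth(s(c)) = 1 + depth(c) = 1 + 0 = 1
depth(t(c, s(c))) = 1 + max(0, 1) = 2
depth(t(t(c, s(c)), s(c))) = 1 + max(2, 1) = 3
depth(s(t(t(c, s(c)), s(c)))) = 1 + depth(t(t(c, s(c)), s(c))) = 1 + 3 = 4
depth(s(s(t(t(c, s(c)), s(c))))) = 1 + depth(s(t(t(c, s(c)), s(c)))) = 1 + 4 = 5
depth(s(s(s(t(t(c, s(c)), s(c)))))) = 1 + depth(s(s(t(t(c, s(c)), s(c))))) = 1 + 5 = 6
depth(s(s(s(s(t(t(c, s(c)), s(c))))))) = 1 + depth(s(s(s(t(t(c, s(c)), s(c)))))) = 1 + 6 = 7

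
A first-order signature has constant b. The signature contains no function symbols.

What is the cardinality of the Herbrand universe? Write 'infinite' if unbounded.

1

There are no function symbols, so the only ground term is the single constant.
The Herbrand universe is {b}, finite with 1 element.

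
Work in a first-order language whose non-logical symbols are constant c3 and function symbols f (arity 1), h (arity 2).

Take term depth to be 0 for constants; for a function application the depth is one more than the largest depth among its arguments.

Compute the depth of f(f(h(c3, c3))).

depth(h(c3, c3)) = 1 + max(0, 0) = 1
depth(f(h(c3, c3))) = 1 + depth(h(c3, c3)) = 1 + 1 = 2
depth(f(f(h(c3, c3)))) = 1 + depth(f(h(c3, c3))) = 1 + 2 = 3

3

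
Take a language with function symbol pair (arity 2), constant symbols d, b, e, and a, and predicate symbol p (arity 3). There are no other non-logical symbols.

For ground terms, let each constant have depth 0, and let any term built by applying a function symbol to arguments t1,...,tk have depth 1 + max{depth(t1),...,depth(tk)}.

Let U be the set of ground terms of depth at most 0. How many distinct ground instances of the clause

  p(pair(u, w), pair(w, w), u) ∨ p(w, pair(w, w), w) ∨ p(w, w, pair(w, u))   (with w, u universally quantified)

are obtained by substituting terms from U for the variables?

Ground terms of depth ≤ 0:
  Let N_k = |{terms of depth ≤ k}|. Then N_0 = 4 and N_k = 4 + N_{k-1}^2 for k ≥ 1 (one summand per function symbol, arity giving the exponent).
  N_0 = 4
  Explicitly: d, b, e, a.
So there are 4 ground terms available for substitution.
There are 2 variables to instantiate (w, u), each occurring in at least one literal, so different choices give different ground instances.
Number of ground instances = 4^2 = 16.

16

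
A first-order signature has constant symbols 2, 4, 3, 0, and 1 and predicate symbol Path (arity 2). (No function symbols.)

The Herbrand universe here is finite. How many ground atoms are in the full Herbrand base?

25

With no function symbols, the Herbrand universe is just the 5 constants.
Ground atoms per predicate: Path: 5^2 = 25.
Herbrand base size = 25 = 25.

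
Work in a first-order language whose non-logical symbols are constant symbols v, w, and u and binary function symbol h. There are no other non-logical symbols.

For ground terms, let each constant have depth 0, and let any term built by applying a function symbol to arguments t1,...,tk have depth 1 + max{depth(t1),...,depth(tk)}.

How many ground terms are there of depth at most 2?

147

Count level by level. With function symbols h/2, the terms of depth ≤ k are the 3 constants together with each function applied to depth-≤(k−1) tuples, so N_k = 3 + N_{k-1}^2.
N_0 = 3
N_1 = 3 + 3^2 = 12
N_2 = 3 + 12^2 = 147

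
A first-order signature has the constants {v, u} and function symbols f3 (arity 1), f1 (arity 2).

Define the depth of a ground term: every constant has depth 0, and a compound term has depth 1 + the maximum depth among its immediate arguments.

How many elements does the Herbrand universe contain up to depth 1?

Write N_k for the number of ground terms of depth ≤ k. A term of depth ≤ k is either a constant or a function symbol applied to arguments of depth ≤ k−1, so N_k = 2 + N_{k-1} + N_{k-1}^2.
N_0 = 2
N_1 = 2 + 2 + 2^2 = 8
Explicitly: v, u, f3(v), f3(u), f1(v, v), f1(v, u), f1(u, v), f1(u, u).

8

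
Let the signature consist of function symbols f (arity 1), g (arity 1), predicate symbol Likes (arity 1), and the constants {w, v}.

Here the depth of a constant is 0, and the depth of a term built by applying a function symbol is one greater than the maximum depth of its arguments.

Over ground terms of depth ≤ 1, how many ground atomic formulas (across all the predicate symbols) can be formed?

First count ground terms of depth ≤ 1.
Let N_k = |{terms of depth ≤ k}|. Then N_0 = 2 and N_k = 2 + N_{k-1} + N_{k-1} for k ≥ 1 (one summand per function symbol, arity giving the exponent).
N_0 = 2
N_1 = 2 + 2 + 2 = 6
Explicitly: w, v, f(w), f(v), g(w), g(v).
So |H| = 6.
Ground atoms are formed by filling each argument slot of a predicate with a term from H, so an r-ary predicate gives |H|^r atoms:
  Likes: 6
Total ground atoms: 6.

6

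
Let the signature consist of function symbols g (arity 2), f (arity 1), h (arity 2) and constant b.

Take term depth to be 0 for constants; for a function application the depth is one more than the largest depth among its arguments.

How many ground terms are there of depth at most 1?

Let N_k count ground terms of depth at most k. Each non-constant term of depth ≤ k is some function symbol applied to depth-≤(k−1) arguments, giving N_k = 1 + N_{k-1}^2 + N_{k-1} + N_{k-1}^2.
N_0 = 1
N_1 = 1 + 1^2 + 1 + 1^2 = 4
Explicitly: b, g(b, b), f(b), h(b, b).

4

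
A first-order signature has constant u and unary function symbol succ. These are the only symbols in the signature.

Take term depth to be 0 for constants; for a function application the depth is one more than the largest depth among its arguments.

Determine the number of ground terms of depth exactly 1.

Let N_k count ground terms of depth at most k. Each non-constant term of depth ≤ k is some function symbol applied to depth-≤(k−1) arguments, giving N_k = 1 + N_{k-1}.
N_0 = 1
N_1 = 1 + 1 = 2
Terms of depth exactly 1: N_1 − N_0 = 2 − 1 = 1.

1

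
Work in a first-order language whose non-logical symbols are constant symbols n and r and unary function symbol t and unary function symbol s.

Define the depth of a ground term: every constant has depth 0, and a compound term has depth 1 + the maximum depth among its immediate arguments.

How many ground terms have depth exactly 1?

Let N_k count ground terms of depth at most k. Each non-constant term of depth ≤ k is some function symbol applied to depth-≤(k−1) arguments, giving N_k = 2 + N_{k-1} + N_{k-1}.
N_0 = 2
N_1 = 2 + 2 + 2 = 6
Terms of depth exactly 1: N_1 − N_0 = 6 − 2 = 4.

4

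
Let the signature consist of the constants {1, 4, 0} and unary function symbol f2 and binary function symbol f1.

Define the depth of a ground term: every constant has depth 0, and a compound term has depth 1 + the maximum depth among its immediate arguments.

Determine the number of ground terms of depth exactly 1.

12

Count level by level. With function symbols f2/1, f1/2, the terms of depth ≤ k are the 3 constants together with each function applied to depth-≤(k−1) tuples, so N_k = 3 + N_{k-1} + N_{k-1}^2.
N_0 = 3
N_1 = 3 + 3 + 3^2 = 15
Terms of depth exactly 1: N_1 − N_0 = 15 − 3 = 12.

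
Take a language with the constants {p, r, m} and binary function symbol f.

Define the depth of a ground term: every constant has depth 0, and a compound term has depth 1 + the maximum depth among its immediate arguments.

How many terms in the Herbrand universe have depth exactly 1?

9

Write N_k for the number of ground terms of depth ≤ k. A term of depth ≤ k is either a constant or a function symbol applied to arguments of depth ≤ k−1, so N_k = 3 + N_{k-1}^2.
N_0 = 3
N_1 = 3 + 3^2 = 12
Terms of depth exactly 1: N_1 − N_0 = 12 − 3 = 9.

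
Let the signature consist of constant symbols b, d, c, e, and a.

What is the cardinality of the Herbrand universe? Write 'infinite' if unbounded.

5

There are no function symbols, so every ground term is one of the 5 constants.
The Herbrand universe is {b, d, c, e, a}, which is finite with 5 elements.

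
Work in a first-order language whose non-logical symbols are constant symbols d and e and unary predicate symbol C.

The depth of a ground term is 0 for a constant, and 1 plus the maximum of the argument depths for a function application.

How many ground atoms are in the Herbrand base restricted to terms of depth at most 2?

First count ground terms of depth ≤ 2.
With no function symbols every ground term is a constant, so there are exactly 2 ground terms at every depth bound.
N_0 = 2
N_1 = 2
N_2 = 2
Explicitly: d, e.
So |H| = 2.
Each predicate of arity r yields |H|^r ground atoms (one per choice of an r-tuple from H):
  C: 2
Total ground atoms: 2.

2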